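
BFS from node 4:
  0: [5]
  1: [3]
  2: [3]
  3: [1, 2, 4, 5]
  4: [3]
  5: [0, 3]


Visit 4, enqueue [3]
Visit 3, enqueue [1, 2, 5]
Visit 1, enqueue []
Visit 2, enqueue []
Visit 5, enqueue [0]
Visit 0, enqueue []

BFS order: [4, 3, 1, 2, 5, 0]


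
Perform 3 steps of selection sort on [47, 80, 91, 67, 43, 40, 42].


Initial: [47, 80, 91, 67, 43, 40, 42]
Step 1: min=40 at 5
  Swap: [40, 80, 91, 67, 43, 47, 42]
Step 2: min=42 at 6
  Swap: [40, 42, 91, 67, 43, 47, 80]
Step 3: min=43 at 4
  Swap: [40, 42, 43, 67, 91, 47, 80]

After 3 steps: [40, 42, 43, 67, 91, 47, 80]


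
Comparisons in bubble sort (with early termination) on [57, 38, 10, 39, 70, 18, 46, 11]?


Algorithm: bubble sort (with early termination)
Input: [57, 38, 10, 39, 70, 18, 46, 11]
Sorted: [10, 11, 18, 38, 39, 46, 57, 70]

28


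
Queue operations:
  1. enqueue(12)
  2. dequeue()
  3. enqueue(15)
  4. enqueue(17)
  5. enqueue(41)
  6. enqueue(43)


enqueue(12) -> [12]
dequeue()->12, []
enqueue(15) -> [15]
enqueue(17) -> [15, 17]
enqueue(41) -> [15, 17, 41]
enqueue(43) -> [15, 17, 41, 43]

Final queue: [15, 17, 41, 43]


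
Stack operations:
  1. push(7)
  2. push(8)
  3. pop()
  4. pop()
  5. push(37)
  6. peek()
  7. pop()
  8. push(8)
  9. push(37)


push(7) -> [7]
push(8) -> [7, 8]
pop()->8, [7]
pop()->7, []
push(37) -> [37]
peek()->37
pop()->37, []
push(8) -> [8]
push(37) -> [8, 37]

Final stack: [8, 37]


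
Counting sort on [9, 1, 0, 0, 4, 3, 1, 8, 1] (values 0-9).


Input: [9, 1, 0, 0, 4, 3, 1, 8, 1]
Counts: [2, 3, 0, 1, 1, 0, 0, 0, 1, 1]

Sorted: [0, 0, 1, 1, 1, 3, 4, 8, 9]


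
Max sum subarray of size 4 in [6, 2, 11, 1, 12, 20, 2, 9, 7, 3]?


[0:4]: 20
[1:5]: 26
[2:6]: 44
[3:7]: 35
[4:8]: 43
[5:9]: 38
[6:10]: 21

Max: 44 at [2:6]


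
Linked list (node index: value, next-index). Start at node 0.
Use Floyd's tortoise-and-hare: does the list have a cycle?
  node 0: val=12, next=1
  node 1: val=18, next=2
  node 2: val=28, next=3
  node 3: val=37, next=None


Floyd's tortoise (slow, +1) and hare (fast, +2):
  init: slow=0, fast=0
  step 1: slow=1, fast=2
  step 2: fast 2->3->None, no cycle

Cycle: no


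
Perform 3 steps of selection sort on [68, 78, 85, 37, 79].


Initial: [68, 78, 85, 37, 79]
Step 1: min=37 at 3
  Swap: [37, 78, 85, 68, 79]
Step 2: min=68 at 3
  Swap: [37, 68, 85, 78, 79]
Step 3: min=78 at 3
  Swap: [37, 68, 78, 85, 79]

After 3 steps: [37, 68, 78, 85, 79]


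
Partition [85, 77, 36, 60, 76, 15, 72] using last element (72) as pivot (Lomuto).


Pivot: 72
  36 <= 72: swap -> [36, 77, 85, 60, 76, 15, 72]
  60 <= 72: swap -> [36, 60, 85, 77, 76, 15, 72]
  15 <= 72: swap -> [36, 60, 15, 77, 76, 85, 72]
Place pivot at 3: [36, 60, 15, 72, 76, 85, 77]

Partitioned: [36, 60, 15, 72, 76, 85, 77]


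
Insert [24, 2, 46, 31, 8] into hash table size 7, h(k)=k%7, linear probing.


Insert 24: h=3 -> slot 3
Insert 2: h=2 -> slot 2
Insert 46: h=4 -> slot 4
Insert 31: h=3, 2 probes -> slot 5
Insert 8: h=1 -> slot 1

Table: [None, 8, 2, 24, 46, 31, None]


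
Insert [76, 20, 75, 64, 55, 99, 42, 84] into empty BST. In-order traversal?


Insert 76: root
Insert 20: L from 76
Insert 75: L from 76 -> R from 20
Insert 64: L from 76 -> R from 20 -> L from 75
Insert 55: L from 76 -> R from 20 -> L from 75 -> L from 64
Insert 99: R from 76
Insert 42: L from 76 -> R from 20 -> L from 75 -> L from 64 -> L from 55
Insert 84: R from 76 -> L from 99

In-order: [20, 42, 55, 64, 75, 76, 84, 99]


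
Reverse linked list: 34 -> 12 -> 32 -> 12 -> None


Step 1: curr=34, set curr.next=prev(None) | reversed so far: 34
Step 2: curr=12, set curr.next=prev(34) | reversed so far: 12 -> 34
Step 3: curr=32, set curr.next=prev(12) | reversed so far: 32 -> 12 -> 34
Step 4: curr=12, set curr.next=prev(32) | reversed so far: 12 -> 32 -> 12 -> 34

12 -> 32 -> 12 -> 34 -> None


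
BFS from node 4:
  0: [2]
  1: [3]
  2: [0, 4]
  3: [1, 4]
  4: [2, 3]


Visit 4, enqueue [2, 3]
Visit 2, enqueue [0]
Visit 3, enqueue [1]
Visit 0, enqueue []
Visit 1, enqueue []

BFS order: [4, 2, 3, 0, 1]


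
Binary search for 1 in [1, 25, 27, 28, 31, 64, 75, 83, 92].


Step 1: lo=0, hi=8, mid=4, val=31
Step 2: lo=0, hi=3, mid=1, val=25
Step 3: lo=0, hi=0, mid=0, val=1

Found at index 0


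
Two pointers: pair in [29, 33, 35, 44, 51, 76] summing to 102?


lo=0(29)+hi=5(76)=105
lo=0(29)+hi=4(51)=80
lo=1(33)+hi=4(51)=84
lo=2(35)+hi=4(51)=86
lo=3(44)+hi=4(51)=95

No pair found


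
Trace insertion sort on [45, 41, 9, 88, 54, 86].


Initial: [45, 41, 9, 88, 54, 86]
Insert 41: [41, 45, 9, 88, 54, 86]
Insert 9: [9, 41, 45, 88, 54, 86]
Insert 88: [9, 41, 45, 88, 54, 86]
Insert 54: [9, 41, 45, 54, 88, 86]
Insert 86: [9, 41, 45, 54, 86, 88]

Sorted: [9, 41, 45, 54, 86, 88]


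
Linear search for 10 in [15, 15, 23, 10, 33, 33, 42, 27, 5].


i=0: 15!=10
i=1: 15!=10
i=2: 23!=10
i=3: 10==10 found!

Found at 3, 4 comps


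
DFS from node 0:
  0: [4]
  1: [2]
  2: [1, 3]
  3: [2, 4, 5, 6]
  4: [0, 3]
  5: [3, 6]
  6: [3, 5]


Visit 0, push [4]
Visit 4, push [3]
Visit 3, push [6, 5, 2]
Visit 2, push [1]
Visit 1, push []
Visit 5, push [6]
Visit 6, push []

DFS order: [0, 4, 3, 2, 1, 5, 6]


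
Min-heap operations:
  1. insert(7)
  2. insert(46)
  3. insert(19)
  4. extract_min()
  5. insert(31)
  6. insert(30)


insert(7) -> [7]
insert(46) -> [7, 46]
insert(19) -> [7, 46, 19]
extract_min()->7, [19, 46]
insert(31) -> [19, 46, 31]
insert(30) -> [19, 30, 31, 46]

Final heap: [19, 30, 31, 46]


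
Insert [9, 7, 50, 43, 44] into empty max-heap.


Insert 9: [9]
Insert 7: [9, 7]
Insert 50: [50, 7, 9]
Insert 43: [50, 43, 9, 7]
Insert 44: [50, 44, 9, 7, 43]

Final heap: [50, 44, 9, 7, 43]


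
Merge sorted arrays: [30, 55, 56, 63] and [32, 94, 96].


Take 30 from A
Take 32 from B
Take 55 from A
Take 56 from A
Take 63 from A

Merged: [30, 32, 55, 56, 63, 94, 96]


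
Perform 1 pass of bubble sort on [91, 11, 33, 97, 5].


Initial: [91, 11, 33, 97, 5]
Pass 1: [11, 33, 91, 5, 97] (3 swaps)

After 1 pass: [11, 33, 91, 5, 97]


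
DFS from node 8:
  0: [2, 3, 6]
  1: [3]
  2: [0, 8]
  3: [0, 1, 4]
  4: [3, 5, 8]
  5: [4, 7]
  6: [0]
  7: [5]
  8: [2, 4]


Visit 8, push [4, 2]
Visit 2, push [0]
Visit 0, push [6, 3]
Visit 3, push [4, 1]
Visit 1, push []
Visit 4, push [5]
Visit 5, push [7]
Visit 7, push []
Visit 6, push []

DFS order: [8, 2, 0, 3, 1, 4, 5, 7, 6]


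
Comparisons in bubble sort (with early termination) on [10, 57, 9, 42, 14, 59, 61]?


Algorithm: bubble sort (with early termination)
Input: [10, 57, 9, 42, 14, 59, 61]
Sorted: [9, 10, 14, 42, 57, 59, 61]

15


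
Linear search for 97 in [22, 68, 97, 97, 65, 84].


i=0: 22!=97
i=1: 68!=97
i=2: 97==97 found!

Found at 2, 3 comps


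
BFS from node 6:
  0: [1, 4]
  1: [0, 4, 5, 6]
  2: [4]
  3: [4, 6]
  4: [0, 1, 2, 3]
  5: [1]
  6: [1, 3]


Visit 6, enqueue [1, 3]
Visit 1, enqueue [0, 4, 5]
Visit 3, enqueue []
Visit 0, enqueue []
Visit 4, enqueue [2]
Visit 5, enqueue []
Visit 2, enqueue []

BFS order: [6, 1, 3, 0, 4, 5, 2]


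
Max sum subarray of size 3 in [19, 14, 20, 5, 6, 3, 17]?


[0:3]: 53
[1:4]: 39
[2:5]: 31
[3:6]: 14
[4:7]: 26

Max: 53 at [0:3]


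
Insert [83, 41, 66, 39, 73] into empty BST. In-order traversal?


Insert 83: root
Insert 41: L from 83
Insert 66: L from 83 -> R from 41
Insert 39: L from 83 -> L from 41
Insert 73: L from 83 -> R from 41 -> R from 66

In-order: [39, 41, 66, 73, 83]


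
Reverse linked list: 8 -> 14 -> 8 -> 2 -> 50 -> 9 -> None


Step 1: curr=8, set curr.next=prev(None) | reversed so far: 8
Step 2: curr=14, set curr.next=prev(8) | reversed so far: 14 -> 8
Step 3: curr=8, set curr.next=prev(14) | reversed so far: 8 -> 14 -> 8
Step 4: curr=2, set curr.next=prev(8) | reversed so far: 2 -> 8 -> 14 -> 8
Step 5: curr=50, set curr.next=prev(2) | reversed so far: 50 -> 2 -> 8 -> 14 -> 8
Step 6: curr=9, set curr.next=prev(50) | reversed so far: 9 -> 50 -> 2 -> 8 -> 14 -> 8

9 -> 50 -> 2 -> 8 -> 14 -> 8 -> None


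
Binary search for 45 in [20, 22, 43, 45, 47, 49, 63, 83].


Step 1: lo=0, hi=7, mid=3, val=45

Found at index 3


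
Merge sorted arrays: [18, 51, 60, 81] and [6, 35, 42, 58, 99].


Take 6 from B
Take 18 from A
Take 35 from B
Take 42 from B
Take 51 from A
Take 58 from B
Take 60 from A
Take 81 from A

Merged: [6, 18, 35, 42, 51, 58, 60, 81, 99]


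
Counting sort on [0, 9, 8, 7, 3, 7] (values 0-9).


Input: [0, 9, 8, 7, 3, 7]
Counts: [1, 0, 0, 1, 0, 0, 0, 2, 1, 1]

Sorted: [0, 3, 7, 7, 8, 9]


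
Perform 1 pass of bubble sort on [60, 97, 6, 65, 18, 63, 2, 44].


Initial: [60, 97, 6, 65, 18, 63, 2, 44]
Pass 1: [60, 6, 65, 18, 63, 2, 44, 97] (6 swaps)

After 1 pass: [60, 6, 65, 18, 63, 2, 44, 97]


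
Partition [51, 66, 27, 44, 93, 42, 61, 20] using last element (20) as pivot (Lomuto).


Pivot: 20
Place pivot at 0: [20, 66, 27, 44, 93, 42, 61, 51]

Partitioned: [20, 66, 27, 44, 93, 42, 61, 51]


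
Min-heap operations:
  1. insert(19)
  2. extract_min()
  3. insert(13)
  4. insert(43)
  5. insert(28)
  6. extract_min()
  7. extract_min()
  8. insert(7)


insert(19) -> [19]
extract_min()->19, []
insert(13) -> [13]
insert(43) -> [13, 43]
insert(28) -> [13, 43, 28]
extract_min()->13, [28, 43]
extract_min()->28, [43]
insert(7) -> [7, 43]

Final heap: [7, 43]


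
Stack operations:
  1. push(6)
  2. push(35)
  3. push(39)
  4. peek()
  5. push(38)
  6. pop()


push(6) -> [6]
push(35) -> [6, 35]
push(39) -> [6, 35, 39]
peek()->39
push(38) -> [6, 35, 39, 38]
pop()->38, [6, 35, 39]

Final stack: [6, 35, 39]


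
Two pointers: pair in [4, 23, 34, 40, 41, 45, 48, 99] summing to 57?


lo=0(4)+hi=7(99)=103
lo=0(4)+hi=6(48)=52
lo=1(23)+hi=6(48)=71
lo=1(23)+hi=5(45)=68
lo=1(23)+hi=4(41)=64
lo=1(23)+hi=3(40)=63
lo=1(23)+hi=2(34)=57

Yes: 23+34=57


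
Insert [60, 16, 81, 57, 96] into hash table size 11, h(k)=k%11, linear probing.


Insert 60: h=5 -> slot 5
Insert 16: h=5, 1 probes -> slot 6
Insert 81: h=4 -> slot 4
Insert 57: h=2 -> slot 2
Insert 96: h=8 -> slot 8

Table: [None, None, 57, None, 81, 60, 16, None, 96, None, None]


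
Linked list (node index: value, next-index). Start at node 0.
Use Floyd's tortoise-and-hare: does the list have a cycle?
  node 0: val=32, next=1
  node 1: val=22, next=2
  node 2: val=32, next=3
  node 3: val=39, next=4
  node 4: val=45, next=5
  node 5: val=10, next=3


Floyd's tortoise (slow, +1) and hare (fast, +2):
  init: slow=0, fast=0
  step 1: slow=1, fast=2
  step 2: slow=2, fast=4
  step 3: slow=3, fast=3
  slow == fast at node 3: cycle detected

Cycle: yes


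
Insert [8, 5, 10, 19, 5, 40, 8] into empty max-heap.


Insert 8: [8]
Insert 5: [8, 5]
Insert 10: [10, 5, 8]
Insert 19: [19, 10, 8, 5]
Insert 5: [19, 10, 8, 5, 5]
Insert 40: [40, 10, 19, 5, 5, 8]
Insert 8: [40, 10, 19, 5, 5, 8, 8]

Final heap: [40, 10, 19, 5, 5, 8, 8]


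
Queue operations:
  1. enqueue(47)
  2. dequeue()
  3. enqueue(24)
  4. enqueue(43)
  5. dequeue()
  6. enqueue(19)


enqueue(47) -> [47]
dequeue()->47, []
enqueue(24) -> [24]
enqueue(43) -> [24, 43]
dequeue()->24, [43]
enqueue(19) -> [43, 19]

Final queue: [43, 19]


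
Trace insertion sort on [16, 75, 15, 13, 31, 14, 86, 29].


Initial: [16, 75, 15, 13, 31, 14, 86, 29]
Insert 75: [16, 75, 15, 13, 31, 14, 86, 29]
Insert 15: [15, 16, 75, 13, 31, 14, 86, 29]
Insert 13: [13, 15, 16, 75, 31, 14, 86, 29]
Insert 31: [13, 15, 16, 31, 75, 14, 86, 29]
Insert 14: [13, 14, 15, 16, 31, 75, 86, 29]
Insert 86: [13, 14, 15, 16, 31, 75, 86, 29]
Insert 29: [13, 14, 15, 16, 29, 31, 75, 86]

Sorted: [13, 14, 15, 16, 29, 31, 75, 86]


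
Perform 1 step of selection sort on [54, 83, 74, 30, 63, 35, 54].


Initial: [54, 83, 74, 30, 63, 35, 54]
Step 1: min=30 at 3
  Swap: [30, 83, 74, 54, 63, 35, 54]

After 1 step: [30, 83, 74, 54, 63, 35, 54]


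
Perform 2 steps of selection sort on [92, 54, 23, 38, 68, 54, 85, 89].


Initial: [92, 54, 23, 38, 68, 54, 85, 89]
Step 1: min=23 at 2
  Swap: [23, 54, 92, 38, 68, 54, 85, 89]
Step 2: min=38 at 3
  Swap: [23, 38, 92, 54, 68, 54, 85, 89]

After 2 steps: [23, 38, 92, 54, 68, 54, 85, 89]


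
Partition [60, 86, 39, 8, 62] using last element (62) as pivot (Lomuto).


Pivot: 62
  60 <= 62: advance i (no swap)
  39 <= 62: swap -> [60, 39, 86, 8, 62]
  8 <= 62: swap -> [60, 39, 8, 86, 62]
Place pivot at 3: [60, 39, 8, 62, 86]

Partitioned: [60, 39, 8, 62, 86]


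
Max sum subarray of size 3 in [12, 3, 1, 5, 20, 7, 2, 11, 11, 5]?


[0:3]: 16
[1:4]: 9
[2:5]: 26
[3:6]: 32
[4:7]: 29
[5:8]: 20
[6:9]: 24
[7:10]: 27

Max: 32 at [3:6]


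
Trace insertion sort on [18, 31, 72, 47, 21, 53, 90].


Initial: [18, 31, 72, 47, 21, 53, 90]
Insert 31: [18, 31, 72, 47, 21, 53, 90]
Insert 72: [18, 31, 72, 47, 21, 53, 90]
Insert 47: [18, 31, 47, 72, 21, 53, 90]
Insert 21: [18, 21, 31, 47, 72, 53, 90]
Insert 53: [18, 21, 31, 47, 53, 72, 90]
Insert 90: [18, 21, 31, 47, 53, 72, 90]

Sorted: [18, 21, 31, 47, 53, 72, 90]


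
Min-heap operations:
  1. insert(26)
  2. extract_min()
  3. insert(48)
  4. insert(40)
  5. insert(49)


insert(26) -> [26]
extract_min()->26, []
insert(48) -> [48]
insert(40) -> [40, 48]
insert(49) -> [40, 48, 49]

Final heap: [40, 48, 49]


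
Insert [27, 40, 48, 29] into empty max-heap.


Insert 27: [27]
Insert 40: [40, 27]
Insert 48: [48, 27, 40]
Insert 29: [48, 29, 40, 27]

Final heap: [48, 29, 40, 27]


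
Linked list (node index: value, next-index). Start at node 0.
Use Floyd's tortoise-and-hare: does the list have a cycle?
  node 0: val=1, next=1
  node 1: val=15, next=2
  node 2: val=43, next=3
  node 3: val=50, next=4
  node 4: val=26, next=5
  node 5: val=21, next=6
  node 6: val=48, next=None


Floyd's tortoise (slow, +1) and hare (fast, +2):
  init: slow=0, fast=0
  step 1: slow=1, fast=2
  step 2: slow=2, fast=4
  step 3: slow=3, fast=6
  step 4: fast -> None, no cycle

Cycle: no


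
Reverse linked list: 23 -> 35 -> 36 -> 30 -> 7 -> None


Step 1: curr=23, set curr.next=prev(None) | reversed so far: 23
Step 2: curr=35, set curr.next=prev(23) | reversed so far: 35 -> 23
Step 3: curr=36, set curr.next=prev(35) | reversed so far: 36 -> 35 -> 23
Step 4: curr=30, set curr.next=prev(36) | reversed so far: 30 -> 36 -> 35 -> 23
Step 5: curr=7, set curr.next=prev(30) | reversed so far: 7 -> 30 -> 36 -> 35 -> 23

7 -> 30 -> 36 -> 35 -> 23 -> None


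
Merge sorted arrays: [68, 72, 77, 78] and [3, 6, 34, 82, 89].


Take 3 from B
Take 6 from B
Take 34 from B
Take 68 from A
Take 72 from A
Take 77 from A
Take 78 from A

Merged: [3, 6, 34, 68, 72, 77, 78, 82, 89]


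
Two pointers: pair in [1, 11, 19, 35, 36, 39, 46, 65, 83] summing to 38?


lo=0(1)+hi=8(83)=84
lo=0(1)+hi=7(65)=66
lo=0(1)+hi=6(46)=47
lo=0(1)+hi=5(39)=40
lo=0(1)+hi=4(36)=37
lo=1(11)+hi=4(36)=47
lo=1(11)+hi=3(35)=46
lo=1(11)+hi=2(19)=30

No pair found


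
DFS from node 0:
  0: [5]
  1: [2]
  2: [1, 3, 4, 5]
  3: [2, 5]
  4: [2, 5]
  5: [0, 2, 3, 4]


Visit 0, push [5]
Visit 5, push [4, 3, 2]
Visit 2, push [4, 3, 1]
Visit 1, push []
Visit 3, push []
Visit 4, push []

DFS order: [0, 5, 2, 1, 3, 4]


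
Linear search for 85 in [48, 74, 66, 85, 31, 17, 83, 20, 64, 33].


i=0: 48!=85
i=1: 74!=85
i=2: 66!=85
i=3: 85==85 found!

Found at 3, 4 comps


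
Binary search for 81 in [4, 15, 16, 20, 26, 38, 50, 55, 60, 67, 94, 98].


Step 1: lo=0, hi=11, mid=5, val=38
Step 2: lo=6, hi=11, mid=8, val=60
Step 3: lo=9, hi=11, mid=10, val=94
Step 4: lo=9, hi=9, mid=9, val=67

Not found


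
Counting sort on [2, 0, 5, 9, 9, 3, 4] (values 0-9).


Input: [2, 0, 5, 9, 9, 3, 4]
Counts: [1, 0, 1, 1, 1, 1, 0, 0, 0, 2]

Sorted: [0, 2, 3, 4, 5, 9, 9]


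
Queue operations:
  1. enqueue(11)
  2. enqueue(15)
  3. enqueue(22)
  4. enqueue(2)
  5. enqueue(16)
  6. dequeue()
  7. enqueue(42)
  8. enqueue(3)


enqueue(11) -> [11]
enqueue(15) -> [11, 15]
enqueue(22) -> [11, 15, 22]
enqueue(2) -> [11, 15, 22, 2]
enqueue(16) -> [11, 15, 22, 2, 16]
dequeue()->11, [15, 22, 2, 16]
enqueue(42) -> [15, 22, 2, 16, 42]
enqueue(3) -> [15, 22, 2, 16, 42, 3]

Final queue: [15, 22, 2, 16, 42, 3]


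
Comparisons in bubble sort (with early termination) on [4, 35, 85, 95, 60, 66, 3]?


Algorithm: bubble sort (with early termination)
Input: [4, 35, 85, 95, 60, 66, 3]
Sorted: [3, 4, 35, 60, 66, 85, 95]

21


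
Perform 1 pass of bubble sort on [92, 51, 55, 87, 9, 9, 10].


Initial: [92, 51, 55, 87, 9, 9, 10]
Pass 1: [51, 55, 87, 9, 9, 10, 92] (6 swaps)

After 1 pass: [51, 55, 87, 9, 9, 10, 92]


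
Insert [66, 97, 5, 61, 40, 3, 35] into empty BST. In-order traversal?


Insert 66: root
Insert 97: R from 66
Insert 5: L from 66
Insert 61: L from 66 -> R from 5
Insert 40: L from 66 -> R from 5 -> L from 61
Insert 3: L from 66 -> L from 5
Insert 35: L from 66 -> R from 5 -> L from 61 -> L from 40

In-order: [3, 5, 35, 40, 61, 66, 97]


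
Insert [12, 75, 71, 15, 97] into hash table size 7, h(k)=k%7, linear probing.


Insert 12: h=5 -> slot 5
Insert 75: h=5, 1 probes -> slot 6
Insert 71: h=1 -> slot 1
Insert 15: h=1, 1 probes -> slot 2
Insert 97: h=6, 1 probes -> slot 0

Table: [97, 71, 15, None, None, 12, 75]


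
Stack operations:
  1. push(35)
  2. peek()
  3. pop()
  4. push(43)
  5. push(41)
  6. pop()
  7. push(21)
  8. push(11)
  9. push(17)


push(35) -> [35]
peek()->35
pop()->35, []
push(43) -> [43]
push(41) -> [43, 41]
pop()->41, [43]
push(21) -> [43, 21]
push(11) -> [43, 21, 11]
push(17) -> [43, 21, 11, 17]

Final stack: [43, 21, 11, 17]


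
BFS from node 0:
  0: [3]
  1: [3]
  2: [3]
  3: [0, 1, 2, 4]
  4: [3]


Visit 0, enqueue [3]
Visit 3, enqueue [1, 2, 4]
Visit 1, enqueue []
Visit 2, enqueue []
Visit 4, enqueue []

BFS order: [0, 3, 1, 2, 4]


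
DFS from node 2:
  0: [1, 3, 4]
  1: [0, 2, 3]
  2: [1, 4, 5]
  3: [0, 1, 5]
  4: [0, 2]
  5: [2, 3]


Visit 2, push [5, 4, 1]
Visit 1, push [3, 0]
Visit 0, push [4, 3]
Visit 3, push [5]
Visit 5, push []
Visit 4, push []

DFS order: [2, 1, 0, 3, 5, 4]


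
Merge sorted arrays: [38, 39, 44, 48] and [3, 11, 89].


Take 3 from B
Take 11 from B
Take 38 from A
Take 39 from A
Take 44 from A
Take 48 from A

Merged: [3, 11, 38, 39, 44, 48, 89]


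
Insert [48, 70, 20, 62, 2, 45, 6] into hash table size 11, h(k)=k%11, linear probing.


Insert 48: h=4 -> slot 4
Insert 70: h=4, 1 probes -> slot 5
Insert 20: h=9 -> slot 9
Insert 62: h=7 -> slot 7
Insert 2: h=2 -> slot 2
Insert 45: h=1 -> slot 1
Insert 6: h=6 -> slot 6

Table: [None, 45, 2, None, 48, 70, 6, 62, None, 20, None]


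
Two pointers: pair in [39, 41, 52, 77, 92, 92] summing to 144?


lo=0(39)+hi=5(92)=131
lo=1(41)+hi=5(92)=133
lo=2(52)+hi=5(92)=144

Yes: 52+92=144


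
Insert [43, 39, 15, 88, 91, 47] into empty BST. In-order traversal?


Insert 43: root
Insert 39: L from 43
Insert 15: L from 43 -> L from 39
Insert 88: R from 43
Insert 91: R from 43 -> R from 88
Insert 47: R from 43 -> L from 88

In-order: [15, 39, 43, 47, 88, 91]


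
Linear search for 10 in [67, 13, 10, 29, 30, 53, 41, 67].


i=0: 67!=10
i=1: 13!=10
i=2: 10==10 found!

Found at 2, 3 comps


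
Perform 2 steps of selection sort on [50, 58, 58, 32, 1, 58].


Initial: [50, 58, 58, 32, 1, 58]
Step 1: min=1 at 4
  Swap: [1, 58, 58, 32, 50, 58]
Step 2: min=32 at 3
  Swap: [1, 32, 58, 58, 50, 58]

After 2 steps: [1, 32, 58, 58, 50, 58]


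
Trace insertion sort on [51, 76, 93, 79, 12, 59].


Initial: [51, 76, 93, 79, 12, 59]
Insert 76: [51, 76, 93, 79, 12, 59]
Insert 93: [51, 76, 93, 79, 12, 59]
Insert 79: [51, 76, 79, 93, 12, 59]
Insert 12: [12, 51, 76, 79, 93, 59]
Insert 59: [12, 51, 59, 76, 79, 93]

Sorted: [12, 51, 59, 76, 79, 93]


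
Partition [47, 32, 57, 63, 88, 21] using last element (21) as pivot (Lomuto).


Pivot: 21
Place pivot at 0: [21, 32, 57, 63, 88, 47]

Partitioned: [21, 32, 57, 63, 88, 47]


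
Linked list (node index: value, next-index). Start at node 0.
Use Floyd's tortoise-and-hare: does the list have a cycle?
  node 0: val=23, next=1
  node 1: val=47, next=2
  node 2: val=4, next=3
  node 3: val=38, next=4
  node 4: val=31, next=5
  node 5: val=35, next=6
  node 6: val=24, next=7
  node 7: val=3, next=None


Floyd's tortoise (slow, +1) and hare (fast, +2):
  init: slow=0, fast=0
  step 1: slow=1, fast=2
  step 2: slow=2, fast=4
  step 3: slow=3, fast=6
  step 4: fast 6->7->None, no cycle

Cycle: no


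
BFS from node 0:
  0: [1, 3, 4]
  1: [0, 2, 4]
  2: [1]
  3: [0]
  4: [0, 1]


Visit 0, enqueue [1, 3, 4]
Visit 1, enqueue [2]
Visit 3, enqueue []
Visit 4, enqueue []
Visit 2, enqueue []

BFS order: [0, 1, 3, 4, 2]


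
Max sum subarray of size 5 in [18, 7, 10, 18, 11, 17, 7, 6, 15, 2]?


[0:5]: 64
[1:6]: 63
[2:7]: 63
[3:8]: 59
[4:9]: 56
[5:10]: 47

Max: 64 at [0:5]


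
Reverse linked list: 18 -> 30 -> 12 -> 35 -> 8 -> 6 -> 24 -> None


Step 1: curr=18, set curr.next=prev(None) | reversed so far: 18
Step 2: curr=30, set curr.next=prev(18) | reversed so far: 30 -> 18
Step 3: curr=12, set curr.next=prev(30) | reversed so far: 12 -> 30 -> 18
Step 4: curr=35, set curr.next=prev(12) | reversed so far: 35 -> 12 -> 30 -> 18
Step 5: curr=8, set curr.next=prev(35) | reversed so far: 8 -> 35 -> 12 -> 30 -> 18
Step 6: curr=6, set curr.next=prev(8) | reversed so far: 6 -> 8 -> 35 -> 12 -> 30 -> 18
Step 7: curr=24, set curr.next=prev(6) | reversed so far: 24 -> 6 -> 8 -> 35 -> 12 -> 30 -> 18

24 -> 6 -> 8 -> 35 -> 12 -> 30 -> 18 -> None


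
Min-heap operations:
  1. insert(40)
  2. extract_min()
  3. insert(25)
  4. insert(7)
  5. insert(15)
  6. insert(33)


insert(40) -> [40]
extract_min()->40, []
insert(25) -> [25]
insert(7) -> [7, 25]
insert(15) -> [7, 25, 15]
insert(33) -> [7, 25, 15, 33]

Final heap: [7, 25, 15, 33]


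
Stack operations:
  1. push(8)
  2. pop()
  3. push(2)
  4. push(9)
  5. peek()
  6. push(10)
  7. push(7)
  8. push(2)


push(8) -> [8]
pop()->8, []
push(2) -> [2]
push(9) -> [2, 9]
peek()->9
push(10) -> [2, 9, 10]
push(7) -> [2, 9, 10, 7]
push(2) -> [2, 9, 10, 7, 2]

Final stack: [2, 9, 10, 7, 2]


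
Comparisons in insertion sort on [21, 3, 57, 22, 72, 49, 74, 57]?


Algorithm: insertion sort
Input: [21, 3, 57, 22, 72, 49, 74, 57]
Sorted: [3, 21, 22, 49, 57, 57, 72, 74]

12


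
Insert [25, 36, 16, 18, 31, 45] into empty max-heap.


Insert 25: [25]
Insert 36: [36, 25]
Insert 16: [36, 25, 16]
Insert 18: [36, 25, 16, 18]
Insert 31: [36, 31, 16, 18, 25]
Insert 45: [45, 31, 36, 18, 25, 16]

Final heap: [45, 31, 36, 18, 25, 16]


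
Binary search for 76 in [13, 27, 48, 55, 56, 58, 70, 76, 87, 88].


Step 1: lo=0, hi=9, mid=4, val=56
Step 2: lo=5, hi=9, mid=7, val=76

Found at index 7


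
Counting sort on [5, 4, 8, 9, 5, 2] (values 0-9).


Input: [5, 4, 8, 9, 5, 2]
Counts: [0, 0, 1, 0, 1, 2, 0, 0, 1, 1]

Sorted: [2, 4, 5, 5, 8, 9]


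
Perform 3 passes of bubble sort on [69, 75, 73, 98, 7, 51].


Initial: [69, 75, 73, 98, 7, 51]
Pass 1: [69, 73, 75, 7, 51, 98] (3 swaps)
Pass 2: [69, 73, 7, 51, 75, 98] (2 swaps)
Pass 3: [69, 7, 51, 73, 75, 98] (2 swaps)

After 3 passes: [69, 7, 51, 73, 75, 98]


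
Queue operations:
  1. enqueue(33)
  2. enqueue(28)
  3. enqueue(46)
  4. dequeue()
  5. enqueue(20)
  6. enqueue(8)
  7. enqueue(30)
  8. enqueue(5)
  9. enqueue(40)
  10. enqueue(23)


enqueue(33) -> [33]
enqueue(28) -> [33, 28]
enqueue(46) -> [33, 28, 46]
dequeue()->33, [28, 46]
enqueue(20) -> [28, 46, 20]
enqueue(8) -> [28, 46, 20, 8]
enqueue(30) -> [28, 46, 20, 8, 30]
enqueue(5) -> [28, 46, 20, 8, 30, 5]
enqueue(40) -> [28, 46, 20, 8, 30, 5, 40]
enqueue(23) -> [28, 46, 20, 8, 30, 5, 40, 23]

Final queue: [28, 46, 20, 8, 30, 5, 40, 23]


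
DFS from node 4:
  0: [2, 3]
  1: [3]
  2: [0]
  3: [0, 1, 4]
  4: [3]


Visit 4, push [3]
Visit 3, push [1, 0]
Visit 0, push [2]
Visit 2, push []
Visit 1, push []

DFS order: [4, 3, 0, 2, 1]


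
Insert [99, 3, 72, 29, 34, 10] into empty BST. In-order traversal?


Insert 99: root
Insert 3: L from 99
Insert 72: L from 99 -> R from 3
Insert 29: L from 99 -> R from 3 -> L from 72
Insert 34: L from 99 -> R from 3 -> L from 72 -> R from 29
Insert 10: L from 99 -> R from 3 -> L from 72 -> L from 29

In-order: [3, 10, 29, 34, 72, 99]


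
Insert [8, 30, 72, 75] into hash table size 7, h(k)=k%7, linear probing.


Insert 8: h=1 -> slot 1
Insert 30: h=2 -> slot 2
Insert 72: h=2, 1 probes -> slot 3
Insert 75: h=5 -> slot 5

Table: [None, 8, 30, 72, None, 75, None]


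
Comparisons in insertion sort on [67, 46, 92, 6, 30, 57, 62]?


Algorithm: insertion sort
Input: [67, 46, 92, 6, 30, 57, 62]
Sorted: [6, 30, 46, 57, 62, 67, 92]

15


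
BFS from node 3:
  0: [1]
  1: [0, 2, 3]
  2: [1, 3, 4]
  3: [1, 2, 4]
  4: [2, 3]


Visit 3, enqueue [1, 2, 4]
Visit 1, enqueue [0]
Visit 2, enqueue []
Visit 4, enqueue []
Visit 0, enqueue []

BFS order: [3, 1, 2, 4, 0]


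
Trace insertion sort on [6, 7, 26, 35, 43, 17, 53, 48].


Initial: [6, 7, 26, 35, 43, 17, 53, 48]
Insert 7: [6, 7, 26, 35, 43, 17, 53, 48]
Insert 26: [6, 7, 26, 35, 43, 17, 53, 48]
Insert 35: [6, 7, 26, 35, 43, 17, 53, 48]
Insert 43: [6, 7, 26, 35, 43, 17, 53, 48]
Insert 17: [6, 7, 17, 26, 35, 43, 53, 48]
Insert 53: [6, 7, 17, 26, 35, 43, 53, 48]
Insert 48: [6, 7, 17, 26, 35, 43, 48, 53]

Sorted: [6, 7, 17, 26, 35, 43, 48, 53]


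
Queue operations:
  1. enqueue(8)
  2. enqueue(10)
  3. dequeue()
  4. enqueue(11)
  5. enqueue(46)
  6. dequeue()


enqueue(8) -> [8]
enqueue(10) -> [8, 10]
dequeue()->8, [10]
enqueue(11) -> [10, 11]
enqueue(46) -> [10, 11, 46]
dequeue()->10, [11, 46]

Final queue: [11, 46]


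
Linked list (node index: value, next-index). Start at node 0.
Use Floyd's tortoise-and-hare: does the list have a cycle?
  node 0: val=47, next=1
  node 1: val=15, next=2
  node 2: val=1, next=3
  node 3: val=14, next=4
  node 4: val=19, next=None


Floyd's tortoise (slow, +1) and hare (fast, +2):
  init: slow=0, fast=0
  step 1: slow=1, fast=2
  step 2: slow=2, fast=4
  step 3: fast -> None, no cycle

Cycle: no


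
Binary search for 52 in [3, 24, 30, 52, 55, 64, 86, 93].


Step 1: lo=0, hi=7, mid=3, val=52

Found at index 3


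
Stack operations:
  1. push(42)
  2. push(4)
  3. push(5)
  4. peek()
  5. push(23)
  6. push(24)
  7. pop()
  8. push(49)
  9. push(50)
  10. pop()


push(42) -> [42]
push(4) -> [42, 4]
push(5) -> [42, 4, 5]
peek()->5
push(23) -> [42, 4, 5, 23]
push(24) -> [42, 4, 5, 23, 24]
pop()->24, [42, 4, 5, 23]
push(49) -> [42, 4, 5, 23, 49]
push(50) -> [42, 4, 5, 23, 49, 50]
pop()->50, [42, 4, 5, 23, 49]

Final stack: [42, 4, 5, 23, 49]


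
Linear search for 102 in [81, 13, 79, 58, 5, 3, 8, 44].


i=0: 81!=102
i=1: 13!=102
i=2: 79!=102
i=3: 58!=102
i=4: 5!=102
i=5: 3!=102
i=6: 8!=102
i=7: 44!=102

Not found, 8 comps


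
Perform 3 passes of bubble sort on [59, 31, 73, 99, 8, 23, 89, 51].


Initial: [59, 31, 73, 99, 8, 23, 89, 51]
Pass 1: [31, 59, 73, 8, 23, 89, 51, 99] (5 swaps)
Pass 2: [31, 59, 8, 23, 73, 51, 89, 99] (3 swaps)
Pass 3: [31, 8, 23, 59, 51, 73, 89, 99] (3 swaps)

After 3 passes: [31, 8, 23, 59, 51, 73, 89, 99]


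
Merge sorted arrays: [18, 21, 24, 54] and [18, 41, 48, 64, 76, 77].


Take 18 from A
Take 18 from B
Take 21 from A
Take 24 from A
Take 41 from B
Take 48 from B
Take 54 from A

Merged: [18, 18, 21, 24, 41, 48, 54, 64, 76, 77]


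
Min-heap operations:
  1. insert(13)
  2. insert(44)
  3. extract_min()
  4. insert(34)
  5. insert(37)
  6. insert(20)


insert(13) -> [13]
insert(44) -> [13, 44]
extract_min()->13, [44]
insert(34) -> [34, 44]
insert(37) -> [34, 44, 37]
insert(20) -> [20, 34, 37, 44]

Final heap: [20, 34, 37, 44]


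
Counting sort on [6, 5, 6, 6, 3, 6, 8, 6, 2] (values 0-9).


Input: [6, 5, 6, 6, 3, 6, 8, 6, 2]
Counts: [0, 0, 1, 1, 0, 1, 5, 0, 1, 0]

Sorted: [2, 3, 5, 6, 6, 6, 6, 6, 8]


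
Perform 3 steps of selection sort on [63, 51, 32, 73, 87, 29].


Initial: [63, 51, 32, 73, 87, 29]
Step 1: min=29 at 5
  Swap: [29, 51, 32, 73, 87, 63]
Step 2: min=32 at 2
  Swap: [29, 32, 51, 73, 87, 63]
Step 3: min=51 at 2
  Swap: [29, 32, 51, 73, 87, 63]

After 3 steps: [29, 32, 51, 73, 87, 63]


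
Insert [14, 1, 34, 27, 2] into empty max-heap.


Insert 14: [14]
Insert 1: [14, 1]
Insert 34: [34, 1, 14]
Insert 27: [34, 27, 14, 1]
Insert 2: [34, 27, 14, 1, 2]

Final heap: [34, 27, 14, 1, 2]


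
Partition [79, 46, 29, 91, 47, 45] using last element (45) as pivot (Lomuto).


Pivot: 45
  29 <= 45: swap -> [29, 46, 79, 91, 47, 45]
Place pivot at 1: [29, 45, 79, 91, 47, 46]

Partitioned: [29, 45, 79, 91, 47, 46]


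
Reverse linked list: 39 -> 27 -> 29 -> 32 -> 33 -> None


Step 1: curr=39, set curr.next=prev(None) | reversed so far: 39
Step 2: curr=27, set curr.next=prev(39) | reversed so far: 27 -> 39
Step 3: curr=29, set curr.next=prev(27) | reversed so far: 29 -> 27 -> 39
Step 4: curr=32, set curr.next=prev(29) | reversed so far: 32 -> 29 -> 27 -> 39
Step 5: curr=33, set curr.next=prev(32) | reversed so far: 33 -> 32 -> 29 -> 27 -> 39

33 -> 32 -> 29 -> 27 -> 39 -> None


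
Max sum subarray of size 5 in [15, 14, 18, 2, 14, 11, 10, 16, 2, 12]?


[0:5]: 63
[1:6]: 59
[2:7]: 55
[3:8]: 53
[4:9]: 53
[5:10]: 51

Max: 63 at [0:5]


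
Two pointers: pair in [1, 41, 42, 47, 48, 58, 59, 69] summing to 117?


lo=0(1)+hi=7(69)=70
lo=1(41)+hi=7(69)=110
lo=2(42)+hi=7(69)=111
lo=3(47)+hi=7(69)=116
lo=4(48)+hi=7(69)=117

Yes: 48+69=117


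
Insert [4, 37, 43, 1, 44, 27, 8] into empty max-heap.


Insert 4: [4]
Insert 37: [37, 4]
Insert 43: [43, 4, 37]
Insert 1: [43, 4, 37, 1]
Insert 44: [44, 43, 37, 1, 4]
Insert 27: [44, 43, 37, 1, 4, 27]
Insert 8: [44, 43, 37, 1, 4, 27, 8]

Final heap: [44, 43, 37, 1, 4, 27, 8]


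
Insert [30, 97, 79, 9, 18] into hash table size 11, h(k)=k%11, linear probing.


Insert 30: h=8 -> slot 8
Insert 97: h=9 -> slot 9
Insert 79: h=2 -> slot 2
Insert 9: h=9, 1 probes -> slot 10
Insert 18: h=7 -> slot 7

Table: [None, None, 79, None, None, None, None, 18, 30, 97, 9]


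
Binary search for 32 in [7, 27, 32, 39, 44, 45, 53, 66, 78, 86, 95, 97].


Step 1: lo=0, hi=11, mid=5, val=45
Step 2: lo=0, hi=4, mid=2, val=32

Found at index 2


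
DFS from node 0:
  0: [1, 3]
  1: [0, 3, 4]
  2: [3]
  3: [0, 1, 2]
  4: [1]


Visit 0, push [3, 1]
Visit 1, push [4, 3]
Visit 3, push [2]
Visit 2, push []
Visit 4, push []

DFS order: [0, 1, 3, 2, 4]


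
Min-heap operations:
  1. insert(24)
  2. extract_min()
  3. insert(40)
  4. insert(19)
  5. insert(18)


insert(24) -> [24]
extract_min()->24, []
insert(40) -> [40]
insert(19) -> [19, 40]
insert(18) -> [18, 40, 19]

Final heap: [18, 40, 19]


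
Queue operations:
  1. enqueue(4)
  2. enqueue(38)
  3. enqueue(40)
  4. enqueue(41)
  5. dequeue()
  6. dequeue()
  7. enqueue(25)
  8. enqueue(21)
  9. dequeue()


enqueue(4) -> [4]
enqueue(38) -> [4, 38]
enqueue(40) -> [4, 38, 40]
enqueue(41) -> [4, 38, 40, 41]
dequeue()->4, [38, 40, 41]
dequeue()->38, [40, 41]
enqueue(25) -> [40, 41, 25]
enqueue(21) -> [40, 41, 25, 21]
dequeue()->40, [41, 25, 21]

Final queue: [41, 25, 21]


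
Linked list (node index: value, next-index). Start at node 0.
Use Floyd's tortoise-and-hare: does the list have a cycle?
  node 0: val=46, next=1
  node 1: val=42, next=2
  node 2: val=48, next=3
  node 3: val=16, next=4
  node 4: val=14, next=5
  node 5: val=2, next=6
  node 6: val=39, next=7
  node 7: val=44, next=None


Floyd's tortoise (slow, +1) and hare (fast, +2):
  init: slow=0, fast=0
  step 1: slow=1, fast=2
  step 2: slow=2, fast=4
  step 3: slow=3, fast=6
  step 4: fast 6->7->None, no cycle

Cycle: no


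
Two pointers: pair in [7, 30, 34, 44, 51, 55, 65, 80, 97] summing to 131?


lo=0(7)+hi=8(97)=104
lo=1(30)+hi=8(97)=127
lo=2(34)+hi=8(97)=131

Yes: 34+97=131


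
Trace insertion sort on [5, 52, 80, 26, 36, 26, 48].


Initial: [5, 52, 80, 26, 36, 26, 48]
Insert 52: [5, 52, 80, 26, 36, 26, 48]
Insert 80: [5, 52, 80, 26, 36, 26, 48]
Insert 26: [5, 26, 52, 80, 36, 26, 48]
Insert 36: [5, 26, 36, 52, 80, 26, 48]
Insert 26: [5, 26, 26, 36, 52, 80, 48]
Insert 48: [5, 26, 26, 36, 48, 52, 80]

Sorted: [5, 26, 26, 36, 48, 52, 80]


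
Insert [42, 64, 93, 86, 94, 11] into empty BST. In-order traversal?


Insert 42: root
Insert 64: R from 42
Insert 93: R from 42 -> R from 64
Insert 86: R from 42 -> R from 64 -> L from 93
Insert 94: R from 42 -> R from 64 -> R from 93
Insert 11: L from 42

In-order: [11, 42, 64, 86, 93, 94]


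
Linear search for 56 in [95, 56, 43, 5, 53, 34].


i=0: 95!=56
i=1: 56==56 found!

Found at 1, 2 comps


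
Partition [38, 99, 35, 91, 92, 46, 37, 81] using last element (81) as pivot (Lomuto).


Pivot: 81
  38 <= 81: advance i (no swap)
  35 <= 81: swap -> [38, 35, 99, 91, 92, 46, 37, 81]
  46 <= 81: swap -> [38, 35, 46, 91, 92, 99, 37, 81]
  37 <= 81: swap -> [38, 35, 46, 37, 92, 99, 91, 81]
Place pivot at 4: [38, 35, 46, 37, 81, 99, 91, 92]

Partitioned: [38, 35, 46, 37, 81, 99, 91, 92]


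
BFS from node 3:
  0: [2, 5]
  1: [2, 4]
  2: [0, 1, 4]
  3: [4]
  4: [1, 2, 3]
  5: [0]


Visit 3, enqueue [4]
Visit 4, enqueue [1, 2]
Visit 1, enqueue []
Visit 2, enqueue [0]
Visit 0, enqueue [5]
Visit 5, enqueue []

BFS order: [3, 4, 1, 2, 0, 5]


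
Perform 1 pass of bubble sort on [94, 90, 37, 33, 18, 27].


Initial: [94, 90, 37, 33, 18, 27]
Pass 1: [90, 37, 33, 18, 27, 94] (5 swaps)

After 1 pass: [90, 37, 33, 18, 27, 94]


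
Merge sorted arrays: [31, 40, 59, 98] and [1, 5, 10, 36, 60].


Take 1 from B
Take 5 from B
Take 10 from B
Take 31 from A
Take 36 from B
Take 40 from A
Take 59 from A
Take 60 from B

Merged: [1, 5, 10, 31, 36, 40, 59, 60, 98]


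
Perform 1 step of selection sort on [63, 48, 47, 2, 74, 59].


Initial: [63, 48, 47, 2, 74, 59]
Step 1: min=2 at 3
  Swap: [2, 48, 47, 63, 74, 59]

After 1 step: [2, 48, 47, 63, 74, 59]


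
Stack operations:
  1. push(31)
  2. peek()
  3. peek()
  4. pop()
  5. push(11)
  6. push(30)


push(31) -> [31]
peek()->31
peek()->31
pop()->31, []
push(11) -> [11]
push(30) -> [11, 30]

Final stack: [11, 30]


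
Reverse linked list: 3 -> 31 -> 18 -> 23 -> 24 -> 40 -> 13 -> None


Step 1: curr=3, set curr.next=prev(None) | reversed so far: 3
Step 2: curr=31, set curr.next=prev(3) | reversed so far: 31 -> 3
Step 3: curr=18, set curr.next=prev(31) | reversed so far: 18 -> 31 -> 3
Step 4: curr=23, set curr.next=prev(18) | reversed so far: 23 -> 18 -> 31 -> 3
Step 5: curr=24, set curr.next=prev(23) | reversed so far: 24 -> 23 -> 18 -> 31 -> 3
Step 6: curr=40, set curr.next=prev(24) | reversed so far: 40 -> 24 -> 23 -> 18 -> 31 -> 3
Step 7: curr=13, set curr.next=prev(40) | reversed so far: 13 -> 40 -> 24 -> 23 -> 18 -> 31 -> 3

13 -> 40 -> 24 -> 23 -> 18 -> 31 -> 3 -> None


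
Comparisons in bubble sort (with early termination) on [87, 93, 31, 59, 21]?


Algorithm: bubble sort (with early termination)
Input: [87, 93, 31, 59, 21]
Sorted: [21, 31, 59, 87, 93]

10


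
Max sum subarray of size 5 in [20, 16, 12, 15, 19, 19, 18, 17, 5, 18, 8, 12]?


[0:5]: 82
[1:6]: 81
[2:7]: 83
[3:8]: 88
[4:9]: 78
[5:10]: 77
[6:11]: 66
[7:12]: 60

Max: 88 at [3:8]


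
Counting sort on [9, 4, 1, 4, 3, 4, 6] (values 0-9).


Input: [9, 4, 1, 4, 3, 4, 6]
Counts: [0, 1, 0, 1, 3, 0, 1, 0, 0, 1]

Sorted: [1, 3, 4, 4, 4, 6, 9]


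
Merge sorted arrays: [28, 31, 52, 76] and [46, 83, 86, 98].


Take 28 from A
Take 31 from A
Take 46 from B
Take 52 from A
Take 76 from A

Merged: [28, 31, 46, 52, 76, 83, 86, 98]


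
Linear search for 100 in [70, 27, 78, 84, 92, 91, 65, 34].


i=0: 70!=100
i=1: 27!=100
i=2: 78!=100
i=3: 84!=100
i=4: 92!=100
i=5: 91!=100
i=6: 65!=100
i=7: 34!=100

Not found, 8 comps


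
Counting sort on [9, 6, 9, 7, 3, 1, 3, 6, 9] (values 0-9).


Input: [9, 6, 9, 7, 3, 1, 3, 6, 9]
Counts: [0, 1, 0, 2, 0, 0, 2, 1, 0, 3]

Sorted: [1, 3, 3, 6, 6, 7, 9, 9, 9]


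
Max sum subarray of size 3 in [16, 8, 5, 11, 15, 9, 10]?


[0:3]: 29
[1:4]: 24
[2:5]: 31
[3:6]: 35
[4:7]: 34

Max: 35 at [3:6]


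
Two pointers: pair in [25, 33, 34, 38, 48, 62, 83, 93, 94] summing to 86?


lo=0(25)+hi=8(94)=119
lo=0(25)+hi=7(93)=118
lo=0(25)+hi=6(83)=108
lo=0(25)+hi=5(62)=87
lo=0(25)+hi=4(48)=73
lo=1(33)+hi=4(48)=81
lo=2(34)+hi=4(48)=82
lo=3(38)+hi=4(48)=86

Yes: 38+48=86


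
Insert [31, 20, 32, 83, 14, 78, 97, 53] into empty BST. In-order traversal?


Insert 31: root
Insert 20: L from 31
Insert 32: R from 31
Insert 83: R from 31 -> R from 32
Insert 14: L from 31 -> L from 20
Insert 78: R from 31 -> R from 32 -> L from 83
Insert 97: R from 31 -> R from 32 -> R from 83
Insert 53: R from 31 -> R from 32 -> L from 83 -> L from 78

In-order: [14, 20, 31, 32, 53, 78, 83, 97]


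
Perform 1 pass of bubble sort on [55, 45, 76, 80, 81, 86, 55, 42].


Initial: [55, 45, 76, 80, 81, 86, 55, 42]
Pass 1: [45, 55, 76, 80, 81, 55, 42, 86] (3 swaps)

After 1 pass: [45, 55, 76, 80, 81, 55, 42, 86]


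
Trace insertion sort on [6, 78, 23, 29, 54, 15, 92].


Initial: [6, 78, 23, 29, 54, 15, 92]
Insert 78: [6, 78, 23, 29, 54, 15, 92]
Insert 23: [6, 23, 78, 29, 54, 15, 92]
Insert 29: [6, 23, 29, 78, 54, 15, 92]
Insert 54: [6, 23, 29, 54, 78, 15, 92]
Insert 15: [6, 15, 23, 29, 54, 78, 92]
Insert 92: [6, 15, 23, 29, 54, 78, 92]

Sorted: [6, 15, 23, 29, 54, 78, 92]


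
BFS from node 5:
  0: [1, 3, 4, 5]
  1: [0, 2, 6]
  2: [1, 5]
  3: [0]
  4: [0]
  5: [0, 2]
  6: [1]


Visit 5, enqueue [0, 2]
Visit 0, enqueue [1, 3, 4]
Visit 2, enqueue []
Visit 1, enqueue [6]
Visit 3, enqueue []
Visit 4, enqueue []
Visit 6, enqueue []

BFS order: [5, 0, 2, 1, 3, 4, 6]


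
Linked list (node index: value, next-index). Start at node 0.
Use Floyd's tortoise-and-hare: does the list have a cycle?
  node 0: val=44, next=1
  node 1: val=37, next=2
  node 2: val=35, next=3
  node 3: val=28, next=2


Floyd's tortoise (slow, +1) and hare (fast, +2):
  init: slow=0, fast=0
  step 1: slow=1, fast=2
  step 2: slow=2, fast=2
  slow == fast at node 2: cycle detected

Cycle: yes


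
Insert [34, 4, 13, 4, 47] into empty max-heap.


Insert 34: [34]
Insert 4: [34, 4]
Insert 13: [34, 4, 13]
Insert 4: [34, 4, 13, 4]
Insert 47: [47, 34, 13, 4, 4]

Final heap: [47, 34, 13, 4, 4]


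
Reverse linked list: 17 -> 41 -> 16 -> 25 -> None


Step 1: curr=17, set curr.next=prev(None) | reversed so far: 17
Step 2: curr=41, set curr.next=prev(17) | reversed so far: 41 -> 17
Step 3: curr=16, set curr.next=prev(41) | reversed so far: 16 -> 41 -> 17
Step 4: curr=25, set curr.next=prev(16) | reversed so far: 25 -> 16 -> 41 -> 17

25 -> 16 -> 41 -> 17 -> None


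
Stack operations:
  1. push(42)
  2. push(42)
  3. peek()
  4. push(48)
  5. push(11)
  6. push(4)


push(42) -> [42]
push(42) -> [42, 42]
peek()->42
push(48) -> [42, 42, 48]
push(11) -> [42, 42, 48, 11]
push(4) -> [42, 42, 48, 11, 4]

Final stack: [42, 42, 48, 11, 4]


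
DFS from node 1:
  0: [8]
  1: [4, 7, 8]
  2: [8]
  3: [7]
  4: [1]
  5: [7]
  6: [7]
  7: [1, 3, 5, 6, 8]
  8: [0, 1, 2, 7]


Visit 1, push [8, 7, 4]
Visit 4, push []
Visit 7, push [8, 6, 5, 3]
Visit 3, push []
Visit 5, push []
Visit 6, push []
Visit 8, push [2, 0]
Visit 0, push []
Visit 2, push []

DFS order: [1, 4, 7, 3, 5, 6, 8, 0, 2]


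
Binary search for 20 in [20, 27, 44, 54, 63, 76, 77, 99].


Step 1: lo=0, hi=7, mid=3, val=54
Step 2: lo=0, hi=2, mid=1, val=27
Step 3: lo=0, hi=0, mid=0, val=20

Found at index 0


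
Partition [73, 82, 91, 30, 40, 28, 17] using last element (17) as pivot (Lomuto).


Pivot: 17
Place pivot at 0: [17, 82, 91, 30, 40, 28, 73]

Partitioned: [17, 82, 91, 30, 40, 28, 73]


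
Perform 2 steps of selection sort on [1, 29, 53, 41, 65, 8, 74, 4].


Initial: [1, 29, 53, 41, 65, 8, 74, 4]
Step 1: min=1 at 0
  Swap: [1, 29, 53, 41, 65, 8, 74, 4]
Step 2: min=4 at 7
  Swap: [1, 4, 53, 41, 65, 8, 74, 29]

After 2 steps: [1, 4, 53, 41, 65, 8, 74, 29]


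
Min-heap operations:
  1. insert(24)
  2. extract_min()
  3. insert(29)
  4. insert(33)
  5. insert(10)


insert(24) -> [24]
extract_min()->24, []
insert(29) -> [29]
insert(33) -> [29, 33]
insert(10) -> [10, 33, 29]

Final heap: [10, 33, 29]
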